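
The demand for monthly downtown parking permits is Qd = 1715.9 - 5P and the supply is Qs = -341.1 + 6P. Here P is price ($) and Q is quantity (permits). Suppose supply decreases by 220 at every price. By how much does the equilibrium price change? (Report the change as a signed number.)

At equilibrium Qd = Qs, so 1715.9 - 5P = -341.1 + 6P; collecting terms, 2057 = 11P and P* = 187.
Then Q* = 1715.9 - 5(187) = 780.9.
After the shift, supply is Qs = -561.1 + 6P.
New equilibrium: 2277 = 11P, so P = 207 and Q = 680.9.
ΔP = 207 - 187 = 20.

ΔP = 20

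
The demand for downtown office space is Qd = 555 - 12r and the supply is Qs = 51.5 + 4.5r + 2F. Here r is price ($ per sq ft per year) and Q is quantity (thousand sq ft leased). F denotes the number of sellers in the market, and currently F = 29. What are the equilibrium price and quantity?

With F = 29, supply is Qs = 109.5 + 4.5r.
Equating demand and supply, 555 - 12r = 109.5 + 4.5r gives 16.5r = 445.5, so r* = 27.
Plugging r* into demand: Q* = 555 - 12(27) = 231.

r* = 27, Q* = 231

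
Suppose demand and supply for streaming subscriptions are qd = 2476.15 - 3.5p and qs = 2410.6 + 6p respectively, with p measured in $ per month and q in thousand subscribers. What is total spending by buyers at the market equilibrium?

Total spending by buyers = 16918.8

At equilibrium qd = qs, so 2476.15 - 3.5p = 2410.6 + 6p; collecting terms, 65.55 = 9.5p and p* = 6.9.
Then q* = 2476.15 - 3.5(6.9) = 2452.
Total spending by buyers = p* × q* = 6.9 × 2452 = 16918.8.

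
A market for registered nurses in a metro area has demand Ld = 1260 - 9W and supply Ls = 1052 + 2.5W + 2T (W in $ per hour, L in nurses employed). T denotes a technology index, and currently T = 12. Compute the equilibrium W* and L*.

With T = 12, supply is Ls = 1076 + 2.5W.
The market clears where 1260 - 9W = 1076 + 2.5W. Rearranging, 11.5W = 184, hence W* = 16.
Plugging W* into demand: L* = 1260 - 9(16) = 1116.

W* = 16, L* = 1116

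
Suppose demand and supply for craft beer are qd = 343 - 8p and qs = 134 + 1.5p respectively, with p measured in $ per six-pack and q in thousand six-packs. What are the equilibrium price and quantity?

p* = 22, q* = 167

At equilibrium qd = qs, so 343 - 8p = 134 + 1.5p; collecting terms, 209 = 9.5p and p* = 22.
From the demand curve, q* = 343 - 8(22) = 167.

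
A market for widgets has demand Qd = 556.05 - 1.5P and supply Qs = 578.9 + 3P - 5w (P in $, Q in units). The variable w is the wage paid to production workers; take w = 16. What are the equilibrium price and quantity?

P* = 12.7, Q* = 537

With w = 16, supply is Qs = 498.9 + 3P.
At equilibrium Qd = Qs, so 556.05 - 1.5P = 498.9 + 3P; collecting terms, 57.15 = 4.5P and P* = 12.7.
From the demand curve, Q* = 556.05 - 1.5(12.7) = 537.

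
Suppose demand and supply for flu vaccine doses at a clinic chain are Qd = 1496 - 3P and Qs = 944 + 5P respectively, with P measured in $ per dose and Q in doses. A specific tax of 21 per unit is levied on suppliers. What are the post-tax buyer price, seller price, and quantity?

The tax drives a wedge P_b - P_s = 21. Substituting P_s = P_b - 21 into supply: Qs = 839 + 5P_b.
Market clearing requires 1496 - 3P_b = 839 + 5P_b; hence 657 = 8P_b and P_b = 82.125.
So P_s = 61.125 and the quantity traded is Q = 1496 - 3(82.125) = 1249.625.

P_b = 82.125, P_s = 61.125, Q = 1249.625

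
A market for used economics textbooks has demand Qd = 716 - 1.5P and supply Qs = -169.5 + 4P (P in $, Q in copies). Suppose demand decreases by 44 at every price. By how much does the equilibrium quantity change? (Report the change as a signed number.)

At equilibrium Qd = Qs, so 716 - 1.5P = -169.5 + 4P; collecting terms, 885.5 = 5.5P and P* = 161.
Substitute back: Q* = 716 - 1.5(161) = 474.5.
After the shift, demand is Qd = 672 - 1.5P.
The new intersection has 841.5 = 5.5P, i.e. P = 153, Q = 442.5.
ΔQ = 442.5 - 474.5 = -32.

ΔQ = -32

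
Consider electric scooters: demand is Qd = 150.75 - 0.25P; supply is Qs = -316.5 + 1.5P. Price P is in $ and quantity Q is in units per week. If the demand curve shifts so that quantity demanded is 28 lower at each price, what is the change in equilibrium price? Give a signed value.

ΔP = -16

Equating demand and supply, 150.75 - 0.25P = -316.5 + 1.5P gives 1.75P = 467.25, so P* = 267.
From the demand curve, Q* = 150.75 - 0.25(267) = 84.
After the shift, demand is Qd = 122.75 - 0.25P.
New equilibrium: 439.25 = 1.75P, so P = 251 and Q = 60.
ΔP = 251 - 267 = -16.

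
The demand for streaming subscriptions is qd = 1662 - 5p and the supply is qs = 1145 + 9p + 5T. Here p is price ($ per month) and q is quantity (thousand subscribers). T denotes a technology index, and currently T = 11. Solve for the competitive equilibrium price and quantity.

p* = 33, q* = 1497

With T = 11, supply is qs = 1200 + 9p.
Set qd = qs: 1662 - 5p = 1200 + 9p, so 462 = 14p and p* = 33.
Then q* = 1662 - 5(33) = 1497.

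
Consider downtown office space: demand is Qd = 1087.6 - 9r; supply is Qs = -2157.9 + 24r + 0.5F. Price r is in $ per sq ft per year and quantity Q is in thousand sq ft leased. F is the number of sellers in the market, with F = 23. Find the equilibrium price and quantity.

With F = 23, supply is Qs = -2146.4 + 24r.
Equating demand and supply, 1087.6 - 9r = -2146.4 + 24r gives 33r = 3234, so r* = 98.
Plugging r* into demand: Q* = 1087.6 - 9(98) = 205.6.

r* = 98, Q* = 205.6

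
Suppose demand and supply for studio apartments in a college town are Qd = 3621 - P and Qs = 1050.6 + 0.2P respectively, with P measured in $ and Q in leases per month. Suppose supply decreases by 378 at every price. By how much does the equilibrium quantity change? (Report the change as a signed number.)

The market clears where 3621 - P = 1050.6 + 0.2P. Rearranging, 1.2P = 2570.4, hence P* = 2142.
From the demand curve, Q* = 3621 - 2142 = 1479.
After the shift, supply is Qs = 672.6 + 0.2P.
New equilibrium: 2948.4 = 1.2P, so P = 2457 and Q = 1164.
ΔQ = 1164 - 1479 = -315.

ΔQ = -315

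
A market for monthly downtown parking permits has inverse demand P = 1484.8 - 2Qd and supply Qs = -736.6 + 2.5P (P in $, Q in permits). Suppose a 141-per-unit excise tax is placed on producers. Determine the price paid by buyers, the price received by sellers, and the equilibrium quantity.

P_b = 610.5, P_s = 469.5, Q = 437.15

In direct form, Qd = 742.4 - 0.5P.
With a tax of 141 on producers, they supply based on the net price P_s = P_b - 141, so Qs = -1089.1 + 2.5P_b.
Equate demand and the shifted supply: 742.4 - 0.5P_b = -1089.1 + 2.5P_b, giving 3P_b = 1831.5, so P_b = 610.5.
Then P_s = 610.5 - 141 = 469.5 and Q = 742.4 - 0.5(610.5) = 437.15.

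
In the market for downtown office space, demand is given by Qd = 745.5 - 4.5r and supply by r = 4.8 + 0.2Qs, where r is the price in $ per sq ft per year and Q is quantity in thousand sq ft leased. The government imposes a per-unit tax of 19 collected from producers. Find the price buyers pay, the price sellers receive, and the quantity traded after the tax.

r_b = 91, r_s = 72, Q = 336

Rewriting in direct form: Qs = -24 + 5r.
Producers keep r_s = r_b - 19 per unit, so supply in terms of the buyer price is Qs = -119 + 5r_b.
Set Qd = Qs: 745.5 - 4.5r_b = -119 + 5r_b, so 864.5 = 9.5r_b and r_b = 91.
Then r_s = 91 - 19 = 72 and Q = 745.5 - 4.5(91) = 336.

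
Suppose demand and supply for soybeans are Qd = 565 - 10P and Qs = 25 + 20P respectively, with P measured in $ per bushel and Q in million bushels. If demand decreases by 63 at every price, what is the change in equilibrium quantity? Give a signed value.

Set Qd = Qs: 565 - 10P = 25 + 20P, so 540 = 30P and P* = 18.
From the demand curve, Q* = 565 - 10(18) = 385.
After the shift, demand is Qd = 502 - 10P.
The new intersection has 477 = 30P, i.e. P = 15.9, Q = 343.
ΔQ = 343 - 385 = -42.

ΔQ = -42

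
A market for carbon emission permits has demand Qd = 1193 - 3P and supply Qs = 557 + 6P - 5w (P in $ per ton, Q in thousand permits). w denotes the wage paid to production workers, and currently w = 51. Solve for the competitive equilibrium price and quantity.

With w = 51, supply is Qs = 302 + 6P.
At equilibrium Qd = Qs, so 1193 - 3P = 302 + 6P; collecting terms, 891 = 9P and P* = 99.
From the demand curve, Q* = 1193 - 3(99) = 896.

P* = 99, Q* = 896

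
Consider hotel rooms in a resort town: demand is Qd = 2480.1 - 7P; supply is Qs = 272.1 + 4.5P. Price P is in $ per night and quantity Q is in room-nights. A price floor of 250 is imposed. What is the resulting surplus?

Evaluating both curves at the floor price 250 gives Qd = 730.1, Qs = 1397.1.
Surplus = Qs - Qd = 1397.1 - 730.1 = 667.

Surplus = 667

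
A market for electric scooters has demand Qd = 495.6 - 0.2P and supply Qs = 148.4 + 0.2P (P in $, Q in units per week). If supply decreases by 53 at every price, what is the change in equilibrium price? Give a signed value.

Equating demand and supply, 495.6 - 0.2P = 148.4 + 0.2P gives 0.4P = 347.2, so P* = 868.
From the demand curve, Q* = 495.6 - 0.2(868) = 322.
After the shift, supply is Qs = 95.4 + 0.2P.
Re-solving, 0.4P = 400.2 gives P = 1000.5 and Q = 295.5.
ΔP = 1000.5 - 868 = 132.5.

ΔP = 132.5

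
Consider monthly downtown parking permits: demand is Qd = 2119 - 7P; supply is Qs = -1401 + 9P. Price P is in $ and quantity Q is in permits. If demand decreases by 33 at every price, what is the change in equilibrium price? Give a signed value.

ΔP = -2.0625

At equilibrium Qd = Qs, so 2119 - 7P = -1401 + 9P; collecting terms, 3520 = 16P and P* = 220.
Substitute back: Q* = 2119 - 7(220) = 579.
After the shift, demand is Qd = 2086 - 7P.
The new intersection has 3487 = 16P, i.e. P = 217.9375, Q = 560.4375.
ΔP = 217.9375 - 220 = -2.0625.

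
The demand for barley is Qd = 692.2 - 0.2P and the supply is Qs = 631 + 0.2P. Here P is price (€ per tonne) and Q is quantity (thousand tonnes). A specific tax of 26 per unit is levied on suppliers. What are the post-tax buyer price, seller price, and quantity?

With a tax of 26 on suppliers, they supply based on the net price P_s = P_b - 26, so Qs = 625.8 + 0.2P_b.
Equate demand and the shifted supply: 692.2 - 0.2P_b = 625.8 + 0.2P_b, giving 0.4P_b = 66.4, so P_b = 166.
So P_s = 140 and the quantity traded is Q = 692.2 - 0.2(166) = 659.

P_b = 166, P_s = 140, Q = 659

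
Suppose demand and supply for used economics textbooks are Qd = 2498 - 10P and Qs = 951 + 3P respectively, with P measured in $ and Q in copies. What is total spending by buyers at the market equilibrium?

Set Qd = Qs: 2498 - 10P = 951 + 3P, so 1547 = 13P and P* = 119.
Substitute back: Q* = 2498 - 10(119) = 1308.
Total spending by buyers = P* × Q* = 119 × 1308 = 155652.

Total spending by buyers = 155652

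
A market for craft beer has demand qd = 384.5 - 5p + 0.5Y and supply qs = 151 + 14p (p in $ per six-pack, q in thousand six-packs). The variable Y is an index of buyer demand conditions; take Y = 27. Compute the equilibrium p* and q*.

With Y = 27, demand is qd = 398 - 5p.
At equilibrium qd = qs, so 398 - 5p = 151 + 14p; collecting terms, 247 = 19p and p* = 13.
From the demand curve, q* = 398 - 5(13) = 333.

p* = 13, q* = 333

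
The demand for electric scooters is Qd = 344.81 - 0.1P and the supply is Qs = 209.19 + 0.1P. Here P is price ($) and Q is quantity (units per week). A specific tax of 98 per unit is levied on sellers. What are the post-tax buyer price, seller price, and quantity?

With a tax of 98 on sellers, they supply based on the net price P_s = P_b - 98, so Qs = 199.39 + 0.1P_b.
Equate demand and the shifted supply: 344.81 - 0.1P_b = 199.39 + 0.1P_b, giving 0.2P_b = 145.42, so P_b = 727.1.
So P_s = 629.1 and the quantity traded is Q = 344.81 - 0.1(727.1) = 272.1.

P_b = 727.1, P_s = 629.1, Q = 272.1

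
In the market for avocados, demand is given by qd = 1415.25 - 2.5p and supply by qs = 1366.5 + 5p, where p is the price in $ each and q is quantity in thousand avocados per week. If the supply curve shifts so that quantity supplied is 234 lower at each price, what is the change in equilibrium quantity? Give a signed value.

Δq = -78

Equating demand and supply, 1415.25 - 2.5p = 1366.5 + 5p gives 7.5p = 48.75, so p* = 6.5.
Plugging p* into demand: q* = 1415.25 - 2.5(6.5) = 1399.
After the shift, supply is qs = 1132.5 + 5p.
Re-solving, 7.5p = 282.75 gives p = 37.7 and q = 1321.
Δq = 1321 - 1399 = -78.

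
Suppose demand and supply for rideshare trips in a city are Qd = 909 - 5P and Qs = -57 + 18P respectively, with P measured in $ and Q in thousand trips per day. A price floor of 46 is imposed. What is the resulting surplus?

Evaluating both curves at the floor price 46 gives Qd = 679, Qs = 771.
Surplus = Qs - Qd = 771 - 679 = 92.

Surplus = 92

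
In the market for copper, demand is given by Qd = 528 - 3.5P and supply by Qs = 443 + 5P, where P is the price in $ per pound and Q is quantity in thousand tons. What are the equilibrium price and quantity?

At equilibrium Qd = Qs, so 528 - 3.5P = 443 + 5P; collecting terms, 85 = 8.5P and P* = 10.
Then Q* = 528 - 3.5(10) = 493.

P* = 10, Q* = 493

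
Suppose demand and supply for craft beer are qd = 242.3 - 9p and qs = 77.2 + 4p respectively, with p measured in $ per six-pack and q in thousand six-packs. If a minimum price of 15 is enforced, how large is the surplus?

At p = 15: qd = 107.3 and qs = 137.2.
Surplus = qs - qd = 137.2 - 107.3 = 29.9.

Surplus = 29.9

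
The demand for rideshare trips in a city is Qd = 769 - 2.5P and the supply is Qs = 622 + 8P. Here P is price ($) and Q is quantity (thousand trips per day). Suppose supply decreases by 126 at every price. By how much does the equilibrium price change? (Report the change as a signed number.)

ΔP = 12

At equilibrium Qd = Qs, so 769 - 2.5P = 622 + 8P; collecting terms, 147 = 10.5P and P* = 14.
Plugging P* into demand: Q* = 769 - 2.5(14) = 734.
After the shift, supply is Qs = 496 + 8P.
Re-solving, 10.5P = 273 gives P = 26 and Q = 704.
ΔP = 26 - 14 = 12.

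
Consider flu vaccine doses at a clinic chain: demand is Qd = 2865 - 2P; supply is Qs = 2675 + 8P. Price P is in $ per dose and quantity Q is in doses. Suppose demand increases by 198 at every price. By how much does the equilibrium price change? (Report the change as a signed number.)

ΔP = 19.8

Set Qd = Qs: 2865 - 2P = 2675 + 8P, so 190 = 10P and P* = 19.
Plugging P* into demand: Q* = 2865 - 2(19) = 2827.
After the shift, demand is Qd = 3063 - 2P.
Re-solving, 10P = 388 gives P = 38.8 and Q = 2985.4.
ΔP = 38.8 - 19 = 19.8.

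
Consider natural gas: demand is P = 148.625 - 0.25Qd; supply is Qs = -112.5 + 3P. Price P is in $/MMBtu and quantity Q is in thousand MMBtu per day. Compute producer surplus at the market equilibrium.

Rewriting in direct form: Qd = 594.5 - 4P.
Equating demand and supply, 594.5 - 4P = -112.5 + 3P gives 7P = 707, so P* = 101.
Then Q* = 594.5 - 4(101) = 190.5.
Supply choke price (Qs = 0): P = 37.5. Producer surplus = ½ × (101 - 37.5) × 190.5 = 6048.375.

Producer surplus = 6048.375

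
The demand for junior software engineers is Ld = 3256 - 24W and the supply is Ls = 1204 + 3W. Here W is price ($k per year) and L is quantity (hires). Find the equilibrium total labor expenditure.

Total labor expenditure = 108832

At equilibrium Ld = Ls, so 3256 - 24W = 1204 + 3W; collecting terms, 2052 = 27W and W* = 76.
Substitute back: L* = 3256 - 24(76) = 1432.
Total labor expenditure = W* × L* = 76 × 1432 = 108832.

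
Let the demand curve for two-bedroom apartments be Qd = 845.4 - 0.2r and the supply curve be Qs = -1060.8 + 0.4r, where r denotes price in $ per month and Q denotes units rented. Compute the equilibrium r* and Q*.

r* = 3177, Q* = 210

At equilibrium Qd = Qs, so 845.4 - 0.2r = -1060.8 + 0.4r; collecting terms, 1906.2 = 0.6r and r* = 3177.
Plugging r* into demand: Q* = 845.4 - 0.2(3177) = 210.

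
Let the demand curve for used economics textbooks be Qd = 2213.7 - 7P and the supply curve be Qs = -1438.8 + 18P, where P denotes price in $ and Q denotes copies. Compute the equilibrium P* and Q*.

Set Qd = Qs: 2213.7 - 7P = -1438.8 + 18P, so 3652.5 = 25P and P* = 146.1.
Plugging P* into demand: Q* = 2213.7 - 7(146.1) = 1191.

P* = 146.1, Q* = 1191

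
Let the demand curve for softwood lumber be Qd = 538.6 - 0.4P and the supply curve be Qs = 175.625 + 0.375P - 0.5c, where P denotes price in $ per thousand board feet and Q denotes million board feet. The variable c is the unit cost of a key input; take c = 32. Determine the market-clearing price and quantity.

With c = 32, supply is Qs = 159.625 + 0.375P.
At equilibrium Qd = Qs, so 538.6 - 0.4P = 159.625 + 0.375P; collecting terms, 378.975 = 0.775P and P* = 489.
From the demand curve, Q* = 538.6 - 0.4(489) = 343.

P* = 489, Q* = 343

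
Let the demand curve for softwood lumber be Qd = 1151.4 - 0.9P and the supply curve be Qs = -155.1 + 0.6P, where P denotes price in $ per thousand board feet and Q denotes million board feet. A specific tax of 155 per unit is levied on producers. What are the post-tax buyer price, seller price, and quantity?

The tax drives a wedge P_b - P_s = 155. Substituting P_s = P_b - 155 into supply: Qs = -248.1 + 0.6P_b.
Market clearing requires 1151.4 - 0.9P_b = -248.1 + 0.6P_b; hence 1399.5 = 1.5P_b and P_b = 933.
So P_s = 778 and the quantity traded is Q = 1151.4 - 0.9(933) = 311.7.

P_b = 933, P_s = 778, Q = 311.7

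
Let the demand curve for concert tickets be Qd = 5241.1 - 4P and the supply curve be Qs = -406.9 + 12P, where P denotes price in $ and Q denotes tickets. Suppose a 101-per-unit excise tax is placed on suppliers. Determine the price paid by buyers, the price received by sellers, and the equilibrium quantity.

P_b = 428.75, P_s = 327.75, Q = 3526.1

The tax drives a wedge P_b - P_s = 101. Substituting P_s = P_b - 101 into supply: Qs = -1618.9 + 12P_b.
Set Qd = Qs: 5241.1 - 4P_b = -1618.9 + 12P_b, so 6860 = 16P_b and P_b = 428.75.
Then P_s = 428.75 - 101 = 327.75 and Q = 5241.1 - 4(428.75) = 3526.1.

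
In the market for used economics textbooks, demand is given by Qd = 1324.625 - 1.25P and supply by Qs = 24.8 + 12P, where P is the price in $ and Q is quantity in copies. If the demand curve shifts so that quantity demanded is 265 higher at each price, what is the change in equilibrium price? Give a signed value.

Equating demand and supply, 1324.625 - 1.25P = 24.8 + 12P gives 13.25P = 1299.825, so P* = 98.1.
Substitute back: Q* = 1324.625 - 1.25(98.1) = 1202.
After the shift, demand is Qd = 1589.625 - 1.25P.
The new intersection has 1564.825 = 13.25P, i.e. P = 118.1, Q = 1442.
ΔP = 118.1 - 98.1 = 20.

ΔP = 20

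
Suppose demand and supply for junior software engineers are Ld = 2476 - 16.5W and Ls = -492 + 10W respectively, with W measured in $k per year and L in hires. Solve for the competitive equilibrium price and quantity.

Set Ld = Ls: 2476 - 16.5W = -492 + 10W, so 2968 = 26.5W and W* = 112.
Then L* = 2476 - 16.5(112) = 628.

W* = 112, L* = 628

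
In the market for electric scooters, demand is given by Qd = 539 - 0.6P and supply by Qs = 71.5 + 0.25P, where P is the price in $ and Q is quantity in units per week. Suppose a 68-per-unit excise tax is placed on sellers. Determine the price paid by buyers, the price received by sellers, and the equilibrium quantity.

Sellers keep P_s = P_b - 68 per unit, so supply in terms of the buyer price is Qs = 54.5 + 0.25P_b.
Set Qd = Qs: 539 - 0.6P_b = 54.5 + 0.25P_b, so 484.5 = 0.85P_b and P_b = 570.
So P_s = 502 and the quantity traded is Q = 539 - 0.6(570) = 197.

P_b = 570, P_s = 502, Q = 197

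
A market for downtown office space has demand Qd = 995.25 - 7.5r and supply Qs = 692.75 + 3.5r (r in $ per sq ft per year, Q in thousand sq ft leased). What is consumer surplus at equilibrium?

The market clears where 995.25 - 7.5r = 692.75 + 3.5r. Rearranging, 11r = 302.5, hence r* = 27.5.
Substitute back: Q* = 995.25 - 7.5(27.5) = 789.
Demand choke price (Qd = 0): r = 995.25/7.5 = 132.7. Consumer surplus = ½ × (132.7 - 27.5) × 789 = 41501.4.

Consumer surplus = 41501.4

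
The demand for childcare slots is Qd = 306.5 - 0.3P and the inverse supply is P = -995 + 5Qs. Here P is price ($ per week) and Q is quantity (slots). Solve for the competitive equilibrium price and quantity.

In direct form, Qs = 199 + 0.2P.
At equilibrium Qd = Qs, so 306.5 - 0.3P = 199 + 0.2P; collecting terms, 107.5 = 0.5P and P* = 215.
From the demand curve, Q* = 306.5 - 0.3(215) = 242.

P* = 215, Q* = 242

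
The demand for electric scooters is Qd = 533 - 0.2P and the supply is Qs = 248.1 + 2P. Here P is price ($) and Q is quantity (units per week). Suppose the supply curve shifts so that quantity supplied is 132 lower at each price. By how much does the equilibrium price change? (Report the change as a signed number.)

The market clears where 533 - 0.2P = 248.1 + 2P. Rearranging, 2.2P = 284.9, hence P* = 129.5.
Then Q* = 533 - 0.2(129.5) = 507.1.
After the shift, supply is Qs = 116.1 + 2P.
The new intersection has 416.9 = 2.2P, i.e. P = 189.5, Q = 495.1.
ΔP = 189.5 - 129.5 = 60.

ΔP = 60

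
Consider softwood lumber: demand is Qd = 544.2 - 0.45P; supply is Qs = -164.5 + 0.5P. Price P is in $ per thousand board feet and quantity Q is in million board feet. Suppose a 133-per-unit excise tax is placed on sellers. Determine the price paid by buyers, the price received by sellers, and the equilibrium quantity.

The tax drives a wedge P_b - P_s = 133. Substituting P_s = P_b - 133 into supply: Qs = -231 + 0.5P_b.
Set Qd = Qs: 544.2 - 0.45P_b = -231 + 0.5P_b, so 775.2 = 0.95P_b and P_b = 816.
So P_s = 683 and the quantity traded is Q = 544.2 - 0.45(816) = 177.

P_b = 816, P_s = 683, Q = 177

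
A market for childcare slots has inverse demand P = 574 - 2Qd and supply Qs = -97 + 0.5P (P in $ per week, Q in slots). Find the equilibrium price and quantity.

Solving each curve for Q: Qd = 287 - 0.5P.
The market clears where 287 - 0.5P = -97 + 0.5P. Rearranging, P = 384, hence P* = 384.
Substitute back: Q* = 287 - 0.5(384) = 95.

P* = 384, Q* = 95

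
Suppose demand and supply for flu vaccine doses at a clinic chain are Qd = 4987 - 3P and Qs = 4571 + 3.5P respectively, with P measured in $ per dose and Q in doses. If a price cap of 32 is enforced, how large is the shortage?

Shortage = 208

Evaluating both curves at the ceiling price 32 gives Qd = 4891, Qs = 4683.
Shortage = Qd - Qs = 4891 - 4683 = 208.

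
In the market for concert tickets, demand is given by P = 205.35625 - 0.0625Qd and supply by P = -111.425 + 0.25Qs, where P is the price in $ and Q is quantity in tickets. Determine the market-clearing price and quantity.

P* = 142, Q* = 1013.7

In direct form, Qd = 3285.7 - 16P and Qs = 445.7 + 4P.
At equilibrium Qd = Qs, so 3285.7 - 16P = 445.7 + 4P; collecting terms, 2840 = 20P and P* = 142.
From the demand curve, Q* = 3285.7 - 16(142) = 1013.7.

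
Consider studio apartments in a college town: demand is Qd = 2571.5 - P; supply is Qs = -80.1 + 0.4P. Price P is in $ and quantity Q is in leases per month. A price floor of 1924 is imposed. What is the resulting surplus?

Surplus = 42

At P = 1924: Qd = 647.5 and Qs = 689.5.
Surplus = Qs - Qd = 689.5 - 647.5 = 42.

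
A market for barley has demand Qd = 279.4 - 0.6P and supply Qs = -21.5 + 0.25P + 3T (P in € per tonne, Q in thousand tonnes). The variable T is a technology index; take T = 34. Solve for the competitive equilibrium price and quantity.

With T = 34, supply is Qs = 80.5 + 0.25P.
Set Qd = Qs: 279.4 - 0.6P = 80.5 + 0.25P, so 198.9 = 0.85P and P* = 234.
Plugging P* into demand: Q* = 279.4 - 0.6(234) = 139.

P* = 234, Q* = 139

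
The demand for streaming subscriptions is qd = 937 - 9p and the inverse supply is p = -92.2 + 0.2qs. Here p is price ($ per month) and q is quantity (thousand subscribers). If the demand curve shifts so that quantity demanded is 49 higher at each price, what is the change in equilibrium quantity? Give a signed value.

In direct form, qs = 461 + 5p.
At equilibrium qd = qs, so 937 - 9p = 461 + 5p; collecting terms, 476 = 14p and p* = 34.
Then q* = 937 - 9(34) = 631.
After the shift, demand is qd = 986 - 9p.
Re-solving, 14p = 525 gives p = 37.5 and q = 648.5.
Δq = 648.5 - 631 = 17.5.

Δq = 17.5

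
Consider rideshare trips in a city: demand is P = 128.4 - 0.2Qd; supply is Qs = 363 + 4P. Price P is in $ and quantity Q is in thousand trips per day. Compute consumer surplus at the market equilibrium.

Consumer surplus = 23716.9

Rewriting in direct form: Qd = 642 - 5P.
The market clears where 642 - 5P = 363 + 4P. Rearranging, 9P = 279, hence P* = 31.
From the demand curve, Q* = 642 - 5(31) = 487.
Demand choke price (Qd = 0): P = 642/5 = 128.4. Consumer surplus = ½ × (128.4 - 31) × 487 = 23716.9.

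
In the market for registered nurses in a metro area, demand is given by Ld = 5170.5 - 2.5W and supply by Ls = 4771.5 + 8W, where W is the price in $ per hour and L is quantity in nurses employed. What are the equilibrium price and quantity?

W* = 38, L* = 5075.5

Set Ld = Ls: 5170.5 - 2.5W = 4771.5 + 8W, so 399 = 10.5W and W* = 38.
Then L* = 5170.5 - 2.5(38) = 5075.5.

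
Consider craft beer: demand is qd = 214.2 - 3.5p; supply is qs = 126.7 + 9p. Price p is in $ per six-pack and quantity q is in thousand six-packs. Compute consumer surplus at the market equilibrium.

Consumer surplus = 5140.87

Equating demand and supply, 214.2 - 3.5p = 126.7 + 9p gives 12.5p = 87.5, so p* = 7.
Substitute back: q* = 214.2 - 3.5(7) = 189.7.
Demand choke price (qd = 0): p = 214.2/3.5 = 61.2. Consumer surplus = ½ × (61.2 - 7) × 189.7 = 5140.87.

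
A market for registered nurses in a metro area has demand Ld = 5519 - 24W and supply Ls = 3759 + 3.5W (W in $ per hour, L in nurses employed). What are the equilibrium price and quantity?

Set Ld = Ls: 5519 - 24W = 3759 + 3.5W, so 1760 = 27.5W and W* = 64.
Plugging W* into demand: L* = 5519 - 24(64) = 3983.

W* = 64, L* = 3983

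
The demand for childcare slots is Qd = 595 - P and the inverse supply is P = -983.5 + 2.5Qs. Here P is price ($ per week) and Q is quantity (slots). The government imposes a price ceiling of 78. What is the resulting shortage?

Solving each curve for Q: Qs = 393.4 + 0.4P.
Evaluating both curves at the ceiling price 78 gives Qd = 517, Qs = 424.6.
Shortage = Qd - Qs = 517 - 424.6 = 92.4.

Shortage = 92.4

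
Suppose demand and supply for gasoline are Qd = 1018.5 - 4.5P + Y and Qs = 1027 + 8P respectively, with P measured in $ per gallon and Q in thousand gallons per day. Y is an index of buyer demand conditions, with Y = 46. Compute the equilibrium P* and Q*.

With Y = 46, demand is Qd = 1064.5 - 4.5P.
The market clears where 1064.5 - 4.5P = 1027 + 8P. Rearranging, 12.5P = 37.5, hence P* = 3.
Then Q* = 1064.5 - 4.5(3) = 1051.

P* = 3, Q* = 1051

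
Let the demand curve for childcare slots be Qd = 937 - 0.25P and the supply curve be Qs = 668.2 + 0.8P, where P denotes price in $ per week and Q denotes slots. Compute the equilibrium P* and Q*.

P* = 256, Q* = 873

Set Qd = Qs: 937 - 0.25P = 668.2 + 0.8P, so 268.8 = 1.05P and P* = 256.
Substitute back: Q* = 937 - 0.25(256) = 873.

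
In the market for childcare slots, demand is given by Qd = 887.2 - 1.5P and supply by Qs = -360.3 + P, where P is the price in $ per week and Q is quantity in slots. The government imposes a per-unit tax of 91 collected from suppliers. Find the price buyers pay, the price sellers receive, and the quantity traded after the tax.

Suppliers keep P_s = P_b - 91 per unit, so supply in terms of the buyer price is Qs = -451.3 + P_b.
Market clearing requires 887.2 - 1.5P_b = -451.3 + P_b; hence 1338.5 = 2.5P_b and P_b = 535.4.
Then P_s = 535.4 - 91 = 444.4 and Q = 887.2 - 1.5(535.4) = 84.1.

P_b = 535.4, P_s = 444.4, Q = 84.1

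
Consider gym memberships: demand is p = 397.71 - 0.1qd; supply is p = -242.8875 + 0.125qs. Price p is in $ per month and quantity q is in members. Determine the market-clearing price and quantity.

Solving each curve for q: qd = 3977.1 - 10p and qs = 1943.1 + 8p.
Equating demand and supply, 3977.1 - 10p = 1943.1 + 8p gives 18p = 2034, so p* = 113.
Then q* = 3977.1 - 10(113) = 2847.1.

p* = 113, q* = 2847.1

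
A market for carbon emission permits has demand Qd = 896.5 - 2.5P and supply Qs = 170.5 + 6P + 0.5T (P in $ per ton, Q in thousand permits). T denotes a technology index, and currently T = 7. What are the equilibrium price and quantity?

With T = 7, supply is Qs = 174 + 6P.
At equilibrium Qd = Qs, so 896.5 - 2.5P = 174 + 6P; collecting terms, 722.5 = 8.5P and P* = 85.
From the demand curve, Q* = 896.5 - 2.5(85) = 684.

P* = 85, Q* = 684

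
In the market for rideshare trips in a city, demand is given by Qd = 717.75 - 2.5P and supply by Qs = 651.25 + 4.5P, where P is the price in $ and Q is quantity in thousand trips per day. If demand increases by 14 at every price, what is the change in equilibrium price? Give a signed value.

ΔP = 2

At equilibrium Qd = Qs, so 717.75 - 2.5P = 651.25 + 4.5P; collecting terms, 66.5 = 7P and P* = 9.5.
Plugging P* into demand: Q* = 717.75 - 2.5(9.5) = 694.
After the shift, demand is Qd = 731.75 - 2.5P.
The new intersection has 80.5 = 7P, i.e. P = 11.5, Q = 703.
ΔP = 11.5 - 9.5 = 2.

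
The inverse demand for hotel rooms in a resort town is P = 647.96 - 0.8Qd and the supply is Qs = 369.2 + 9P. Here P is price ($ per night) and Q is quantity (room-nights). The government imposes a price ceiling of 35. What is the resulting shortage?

Rewriting in direct form: Qd = 809.95 - 1.25P.
Evaluating both curves at the ceiling price 35 gives Qd = 766.2, Qs = 684.2.
Shortage = Qd - Qs = 766.2 - 684.2 = 82.

Shortage = 82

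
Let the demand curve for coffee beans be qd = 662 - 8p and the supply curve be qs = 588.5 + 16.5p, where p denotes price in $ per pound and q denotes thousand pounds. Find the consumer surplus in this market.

At equilibrium qd = qs, so 662 - 8p = 588.5 + 16.5p; collecting terms, 73.5 = 24.5p and p* = 3.
Then q* = 662 - 8(3) = 638.
Demand choke price (qd = 0): p = 662/8 = 82.75. Consumer surplus = ½ × (82.75 - 3) × 638 = 25440.25.

Consumer surplus = 25440.25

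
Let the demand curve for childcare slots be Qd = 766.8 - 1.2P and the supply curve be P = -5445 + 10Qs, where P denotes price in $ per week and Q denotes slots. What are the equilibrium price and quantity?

P* = 171, Q* = 561.6

Solving each curve for Q: Qs = 544.5 + 0.1P.
The market clears where 766.8 - 1.2P = 544.5 + 0.1P. Rearranging, 1.3P = 222.3, hence P* = 171.
Then Q* = 766.8 - 1.2(171) = 561.6.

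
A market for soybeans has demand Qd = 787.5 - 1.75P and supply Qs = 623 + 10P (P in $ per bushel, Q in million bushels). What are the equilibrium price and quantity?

Set Qd = Qs: 787.5 - 1.75P = 623 + 10P, so 164.5 = 11.75P and P* = 14.
Substitute back: Q* = 787.5 - 1.75(14) = 763.

P* = 14, Q* = 763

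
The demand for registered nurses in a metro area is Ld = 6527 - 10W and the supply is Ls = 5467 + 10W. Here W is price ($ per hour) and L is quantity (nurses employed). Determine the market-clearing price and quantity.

W* = 53, L* = 5997

Equating demand and supply, 6527 - 10W = 5467 + 10W gives 20W = 1060, so W* = 53.
Substitute back: L* = 6527 - 10(53) = 5997.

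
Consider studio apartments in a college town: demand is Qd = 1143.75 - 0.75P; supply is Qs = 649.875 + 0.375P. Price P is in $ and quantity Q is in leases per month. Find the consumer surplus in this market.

Consumer surplus = 442273.5

The market clears where 1143.75 - 0.75P = 649.875 + 0.375P. Rearranging, 1.125P = 493.875, hence P* = 439.
Plugging P* into demand: Q* = 1143.75 - 0.75(439) = 814.5.
Demand choke price (Qd = 0): P = 1143.75/0.75 = 1525. Consumer surplus = ½ × (1525 - 439) × 814.5 = 442273.5.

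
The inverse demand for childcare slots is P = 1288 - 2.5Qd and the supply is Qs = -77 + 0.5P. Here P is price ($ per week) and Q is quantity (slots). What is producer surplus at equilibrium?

Solving each curve for Q: Qd = 515.2 - 0.4P.
Set Qd = Qs: 515.2 - 0.4P = -77 + 0.5P, so 592.2 = 0.9P and P* = 658.
From the demand curve, Q* = 515.2 - 0.4(658) = 252.
Supply choke price (Qs = 0): P = 154. Producer surplus = ½ × (658 - 154) × 252 = 63504.

Producer surplus = 63504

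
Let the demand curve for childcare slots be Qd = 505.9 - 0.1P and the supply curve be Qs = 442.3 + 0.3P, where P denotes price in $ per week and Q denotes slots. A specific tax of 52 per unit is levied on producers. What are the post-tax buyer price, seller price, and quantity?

Producers keep P_s = P_b - 52 per unit, so supply in terms of the buyer price is Qs = 426.7 + 0.3P_b.
Set Qd = Qs: 505.9 - 0.1P_b = 426.7 + 0.3P_b, so 79.2 = 0.4P_b and P_b = 198.
Then P_s = 198 - 52 = 146 and Q = 505.9 - 0.1(198) = 486.1.

P_b = 198, P_s = 146, Q = 486.1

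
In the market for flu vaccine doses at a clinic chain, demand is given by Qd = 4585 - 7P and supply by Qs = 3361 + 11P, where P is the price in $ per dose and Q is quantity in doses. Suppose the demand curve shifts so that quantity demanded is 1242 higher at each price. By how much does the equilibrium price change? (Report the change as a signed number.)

ΔP = 69

Set Qd = Qs: 4585 - 7P = 3361 + 11P, so 1224 = 18P and P* = 68.
Plugging P* into demand: Q* = 4585 - 7(68) = 4109.
After the shift, demand is Qd = 5827 - 7P.
New equilibrium: 2466 = 18P, so P = 137 and Q = 4868.
ΔP = 137 - 68 = 69.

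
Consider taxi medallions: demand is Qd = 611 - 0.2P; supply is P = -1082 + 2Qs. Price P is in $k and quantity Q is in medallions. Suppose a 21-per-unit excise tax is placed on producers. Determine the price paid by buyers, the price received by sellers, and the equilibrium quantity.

In direct form, Qs = 541 + 0.5P.
Producers keep P_s = P_b - 21 per unit, so supply in terms of the buyer price is Qs = 530.5 + 0.5P_b.
Set Qd = Qs: 611 - 0.2P_b = 530.5 + 0.5P_b, so 80.5 = 0.7P_b and P_b = 115.
Then P_s = 115 - 21 = 94 and Q = 611 - 0.2(115) = 588.

P_b = 115, P_s = 94, Q = 588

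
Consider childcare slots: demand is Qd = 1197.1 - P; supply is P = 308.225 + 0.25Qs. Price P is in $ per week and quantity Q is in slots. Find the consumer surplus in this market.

Consumer surplus = 252831.605

Rewriting in direct form: Qs = -1232.9 + 4P.
Equating demand and supply, 1197.1 - P = -1232.9 + 4P gives 5P = 2430, so P* = 486.
Substitute back: Q* = 1197.1 - 486 = 711.1.
Demand choke price (Qd = 0): P = 1197.1. Consumer surplus = ½ × (1197.1 - 486) × 711.1 = 252831.605.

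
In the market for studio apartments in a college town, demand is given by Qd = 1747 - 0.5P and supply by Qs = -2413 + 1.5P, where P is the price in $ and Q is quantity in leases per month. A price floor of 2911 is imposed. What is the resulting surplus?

Surplus = 1662

Evaluating both curves at the floor price 2911 gives Qd = 291.5, Qs = 1953.5.
Surplus = Qs - Qd = 1953.5 - 291.5 = 1662.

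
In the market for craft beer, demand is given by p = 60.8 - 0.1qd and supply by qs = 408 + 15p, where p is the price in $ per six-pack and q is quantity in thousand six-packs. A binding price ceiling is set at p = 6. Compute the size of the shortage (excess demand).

Shortage = 50

Rewriting in direct form: qd = 608 - 10p.
With p fixed at 6, quantity demanded is 548 and quantity supplied is 498.
Shortage = qd - qs = 548 - 498 = 50.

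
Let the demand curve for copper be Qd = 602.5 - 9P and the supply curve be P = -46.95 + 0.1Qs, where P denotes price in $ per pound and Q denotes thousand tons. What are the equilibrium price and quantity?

In direct form, Qs = 469.5 + 10P.
Set Qd = Qs: 602.5 - 9P = 469.5 + 10P, so 133 = 19P and P* = 7.
Substitute back: Q* = 602.5 - 9(7) = 539.5.

P* = 7, Q* = 539.5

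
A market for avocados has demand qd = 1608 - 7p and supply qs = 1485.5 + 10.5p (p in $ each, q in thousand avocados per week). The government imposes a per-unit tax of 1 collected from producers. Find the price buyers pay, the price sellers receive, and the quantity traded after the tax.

The tax drives a wedge p_b - p_s = 1. Substituting p_s = p_b - 1 into supply: qs = 1475 + 10.5p_b.
Market clearing requires 1608 - 7p_b = 1475 + 10.5p_b; hence 133 = 17.5p_b and p_b = 7.6.
Then p_s = 7.6 - 1 = 6.6 and q = 1608 - 7(7.6) = 1554.8.

p_b = 7.6, p_s = 6.6, q = 1554.8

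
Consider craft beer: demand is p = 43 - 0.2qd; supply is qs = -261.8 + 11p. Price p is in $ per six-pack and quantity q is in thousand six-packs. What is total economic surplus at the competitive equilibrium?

Total surplus = 633.6

In direct form, qd = 215 - 5p.
Set qd = qs: 215 - 5p = -261.8 + 11p, so 476.8 = 16p and p* = 29.8.
Substitute back: q* = 215 - 5(29.8) = 66.
Demand choke price = 43; supply choke price = 23.8. CS = ½(43 - 29.8)(66) = 435.6; PS = ½(29.8 - 23.8)(66) = 198. Total surplus = 633.6.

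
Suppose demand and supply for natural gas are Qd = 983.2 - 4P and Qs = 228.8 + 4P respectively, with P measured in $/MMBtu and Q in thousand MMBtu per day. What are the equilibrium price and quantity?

Set Qd = Qs: 983.2 - 4P = 228.8 + 4P, so 754.4 = 8P and P* = 94.3.
From the demand curve, Q* = 983.2 - 4(94.3) = 606.

P* = 94.3, Q* = 606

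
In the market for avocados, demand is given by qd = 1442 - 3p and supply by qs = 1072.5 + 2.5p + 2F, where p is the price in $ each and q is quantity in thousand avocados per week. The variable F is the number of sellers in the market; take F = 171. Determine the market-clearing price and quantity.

p* = 5, q* = 1427

With F = 171, supply is qs = 1414.5 + 2.5p.
Set qd = qs: 1442 - 3p = 1414.5 + 2.5p, so 27.5 = 5.5p and p* = 5.
Then q* = 1442 - 3(5) = 1427.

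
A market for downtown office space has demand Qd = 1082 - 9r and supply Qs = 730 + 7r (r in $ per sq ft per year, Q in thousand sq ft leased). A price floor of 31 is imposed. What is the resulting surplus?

With r fixed at 31, quantity demanded is 803 and quantity supplied is 947.
Surplus = Qs - Qd = 947 - 803 = 144.

Surplus = 144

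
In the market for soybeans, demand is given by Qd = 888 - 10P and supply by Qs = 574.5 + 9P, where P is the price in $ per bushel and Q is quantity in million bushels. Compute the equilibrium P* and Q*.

The market clears where 888 - 10P = 574.5 + 9P. Rearranging, 19P = 313.5, hence P* = 16.5.
Substitute back: Q* = 888 - 10(16.5) = 723.

P* = 16.5, Q* = 723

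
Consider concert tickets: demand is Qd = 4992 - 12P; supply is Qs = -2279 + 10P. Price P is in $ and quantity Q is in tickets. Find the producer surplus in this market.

Producer surplus = 52633.8

Set Qd = Qs: 4992 - 12P = -2279 + 10P, so 7271 = 22P and P* = 330.5.
Plugging P* into demand: Q* = 4992 - 12(330.5) = 1026.
Supply choke price (Qs = 0): P = 227.9. Producer surplus = ½ × (330.5 - 227.9) × 1026 = 52633.8.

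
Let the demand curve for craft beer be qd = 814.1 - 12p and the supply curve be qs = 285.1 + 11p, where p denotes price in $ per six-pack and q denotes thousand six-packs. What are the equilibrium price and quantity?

p* = 23, q* = 538.1

Equating demand and supply, 814.1 - 12p = 285.1 + 11p gives 23p = 529, so p* = 23.
From the demand curve, q* = 814.1 - 12(23) = 538.1.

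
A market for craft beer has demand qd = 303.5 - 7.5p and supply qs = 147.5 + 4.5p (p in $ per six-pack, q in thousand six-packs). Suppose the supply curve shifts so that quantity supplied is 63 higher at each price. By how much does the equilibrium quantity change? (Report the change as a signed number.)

Δq = 39.375

The market clears where 303.5 - 7.5p = 147.5 + 4.5p. Rearranging, 12p = 156, hence p* = 13.
Then q* = 303.5 - 7.5(13) = 206.
After the shift, supply is qs = 210.5 + 4.5p.
New equilibrium: 93 = 12p, so p = 7.75 and q = 245.375.
Δq = 245.375 - 206 = 39.375.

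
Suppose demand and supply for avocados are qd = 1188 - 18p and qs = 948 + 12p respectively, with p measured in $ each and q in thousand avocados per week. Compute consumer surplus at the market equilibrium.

Consumer surplus = 30276

The market clears where 1188 - 18p = 948 + 12p. Rearranging, 30p = 240, hence p* = 8.
From the demand curve, q* = 1188 - 18(8) = 1044.
Demand choke price (qd = 0): p = 1188/18 = 66. Consumer surplus = ½ × (66 - 8) × 1044 = 30276.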